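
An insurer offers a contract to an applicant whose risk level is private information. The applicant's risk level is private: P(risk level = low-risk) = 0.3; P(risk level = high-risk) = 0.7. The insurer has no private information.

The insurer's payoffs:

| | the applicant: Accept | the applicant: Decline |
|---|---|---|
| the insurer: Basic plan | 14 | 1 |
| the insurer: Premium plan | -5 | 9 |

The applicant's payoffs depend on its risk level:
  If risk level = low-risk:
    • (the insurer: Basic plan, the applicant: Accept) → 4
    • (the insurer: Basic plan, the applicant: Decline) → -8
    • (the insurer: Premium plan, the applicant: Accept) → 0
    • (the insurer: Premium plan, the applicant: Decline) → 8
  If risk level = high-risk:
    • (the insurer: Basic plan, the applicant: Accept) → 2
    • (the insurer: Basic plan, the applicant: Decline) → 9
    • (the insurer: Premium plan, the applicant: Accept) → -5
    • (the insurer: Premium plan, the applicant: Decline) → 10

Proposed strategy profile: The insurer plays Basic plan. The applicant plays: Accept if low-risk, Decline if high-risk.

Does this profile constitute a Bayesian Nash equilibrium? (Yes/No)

The insurer plays Basic plan: E[Basic plan] = 0.3·(14) + 0.7·(1) = 4.9; E[Premium plan] = 4.8. Best-responding. ✓
The applicant (risk level low-risk), facing Basic plan: Accept gives 4, Decline gives -8. Proposed Accept is best. ✓
The applicant (risk level high-risk), facing Basic plan: Accept gives 2, Decline gives 9. Proposed Decline is best. ✓

Yes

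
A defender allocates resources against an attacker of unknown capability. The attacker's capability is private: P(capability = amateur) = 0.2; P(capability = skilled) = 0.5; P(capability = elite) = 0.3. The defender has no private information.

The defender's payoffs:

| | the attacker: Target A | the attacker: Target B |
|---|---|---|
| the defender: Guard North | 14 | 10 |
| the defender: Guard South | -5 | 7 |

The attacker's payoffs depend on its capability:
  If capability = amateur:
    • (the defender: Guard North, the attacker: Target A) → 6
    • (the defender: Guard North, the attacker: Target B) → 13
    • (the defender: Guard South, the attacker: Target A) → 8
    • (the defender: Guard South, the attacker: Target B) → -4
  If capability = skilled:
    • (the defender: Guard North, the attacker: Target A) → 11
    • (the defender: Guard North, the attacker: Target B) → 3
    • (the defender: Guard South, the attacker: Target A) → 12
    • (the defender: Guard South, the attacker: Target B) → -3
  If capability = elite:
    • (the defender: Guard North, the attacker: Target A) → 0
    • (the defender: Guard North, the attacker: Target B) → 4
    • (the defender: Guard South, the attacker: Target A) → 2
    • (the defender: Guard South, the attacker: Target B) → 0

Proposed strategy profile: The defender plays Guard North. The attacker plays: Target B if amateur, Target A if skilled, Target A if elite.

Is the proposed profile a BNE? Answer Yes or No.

The defender plays Guard North: E[Guard North] = 0.2·(10) + 0.5·(14) + 0.3·(14) = 13.2; E[Guard South] = -2.6. Best-responding. ✓
The attacker (capability amateur), facing Guard North: Target A gives 6, Target B gives 13. Proposed Target B is best. ✓
The attacker (capability skilled), facing Guard North: Target A gives 11, Target B gives 3. Proposed Target A is best. ✓
The attacker (capability elite), facing Guard North: Target A gives 0, Target B gives 4. Proposed Target A is not best — profitable deviation exists. ✗

No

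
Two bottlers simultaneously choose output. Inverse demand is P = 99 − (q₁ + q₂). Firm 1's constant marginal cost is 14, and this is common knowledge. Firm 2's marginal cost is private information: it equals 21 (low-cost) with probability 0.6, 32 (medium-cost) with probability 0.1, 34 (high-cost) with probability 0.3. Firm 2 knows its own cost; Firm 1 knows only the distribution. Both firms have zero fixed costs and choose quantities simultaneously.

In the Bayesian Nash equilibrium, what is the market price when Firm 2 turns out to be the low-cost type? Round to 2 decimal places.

Type-c best response for Firm 2: q₂(c) = (99 − c)/2 − q₁/2.
Firm 1 maximizes expected profit; its first-order condition is 99 − 2q₁ − E[q₂] − 14 = 0.
Substituting E[q₂] and solving: E[c₂] = 26, so q₁ = (99 − 2·14 + 26)/3 = 32.3333.
q₂(low-cost) = 22.8333, so P = 99 − (32.3333 + 22.8333) = 43.8333.

43.83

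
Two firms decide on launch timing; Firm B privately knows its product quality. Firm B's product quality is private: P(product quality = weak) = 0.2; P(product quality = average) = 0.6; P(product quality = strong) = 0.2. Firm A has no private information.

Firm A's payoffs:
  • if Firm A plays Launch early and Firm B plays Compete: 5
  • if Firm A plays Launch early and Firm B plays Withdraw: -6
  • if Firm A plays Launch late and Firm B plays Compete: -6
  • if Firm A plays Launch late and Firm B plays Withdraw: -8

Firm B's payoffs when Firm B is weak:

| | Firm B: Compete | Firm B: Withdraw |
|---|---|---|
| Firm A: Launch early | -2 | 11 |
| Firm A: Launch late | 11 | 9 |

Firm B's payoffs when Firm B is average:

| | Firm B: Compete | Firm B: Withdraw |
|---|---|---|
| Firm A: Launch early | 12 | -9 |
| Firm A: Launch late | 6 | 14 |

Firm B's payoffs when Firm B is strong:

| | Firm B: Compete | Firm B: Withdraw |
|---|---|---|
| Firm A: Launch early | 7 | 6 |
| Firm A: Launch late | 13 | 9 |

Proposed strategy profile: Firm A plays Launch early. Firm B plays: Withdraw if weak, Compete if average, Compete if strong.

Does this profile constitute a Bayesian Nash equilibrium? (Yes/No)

Yes

A profile is a BNE iff every type of every player is best-responding given beliefs about the other side.
Firm A plays Launch early: E[Launch early] = 0.2·(-6) + 0.6·(5) + 0.2·(5) = 2.8; E[Launch late] = -6.4. Best-responding. ✓
Firm B (product quality weak), facing Launch early: Compete gives -2, Withdraw gives 11. Proposed Withdraw is best. ✓
Firm B (product quality average), facing Launch early: Compete gives 12, Withdraw gives -9. Proposed Compete is best. ✓
Firm B (product quality strong), facing Launch early: Compete gives 7, Withdraw gives 6. Proposed Compete is best. ✓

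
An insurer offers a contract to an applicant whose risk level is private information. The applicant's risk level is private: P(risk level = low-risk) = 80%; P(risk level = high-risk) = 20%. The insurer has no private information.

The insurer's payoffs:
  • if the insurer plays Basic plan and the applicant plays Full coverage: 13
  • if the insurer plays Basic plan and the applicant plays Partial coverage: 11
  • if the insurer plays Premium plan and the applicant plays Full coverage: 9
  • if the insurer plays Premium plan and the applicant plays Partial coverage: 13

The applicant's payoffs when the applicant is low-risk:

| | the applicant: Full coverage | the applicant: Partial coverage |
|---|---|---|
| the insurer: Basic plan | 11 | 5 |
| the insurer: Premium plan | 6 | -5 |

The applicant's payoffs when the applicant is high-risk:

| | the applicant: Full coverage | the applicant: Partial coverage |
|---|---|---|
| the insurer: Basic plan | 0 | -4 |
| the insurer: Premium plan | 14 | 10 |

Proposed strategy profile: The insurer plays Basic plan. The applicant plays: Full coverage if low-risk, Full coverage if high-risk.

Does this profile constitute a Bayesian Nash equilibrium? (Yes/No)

The insurer plays Basic plan: E[Basic plan] = 0.8·(13) + 0.2·(13) = 13; E[Premium plan] = 9. Best-responding. ✓
The applicant (risk level low-risk), facing Basic plan: Full coverage gives 11, Partial coverage gives 5. Proposed Full coverage is best. ✓
The applicant (risk level high-risk), facing Basic plan: Full coverage gives 0, Partial coverage gives -4. Proposed Full coverage is best. ✓

Yes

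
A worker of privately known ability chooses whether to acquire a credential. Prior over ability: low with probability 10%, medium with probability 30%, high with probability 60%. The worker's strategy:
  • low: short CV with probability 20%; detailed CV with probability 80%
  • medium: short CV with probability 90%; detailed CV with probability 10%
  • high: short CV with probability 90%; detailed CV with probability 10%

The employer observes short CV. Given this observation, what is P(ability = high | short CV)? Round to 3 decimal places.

0.651

Apply Bayes' rule using the sender's strategy as the likelihood.
P(short CV) = 0.1·0.2 + 0.3·0.9 + 0.6·0.9 = 0.83
P(high | short CV) = (0.6·0.9) / 0.83 = 0.54 / 0.83 = 0.650602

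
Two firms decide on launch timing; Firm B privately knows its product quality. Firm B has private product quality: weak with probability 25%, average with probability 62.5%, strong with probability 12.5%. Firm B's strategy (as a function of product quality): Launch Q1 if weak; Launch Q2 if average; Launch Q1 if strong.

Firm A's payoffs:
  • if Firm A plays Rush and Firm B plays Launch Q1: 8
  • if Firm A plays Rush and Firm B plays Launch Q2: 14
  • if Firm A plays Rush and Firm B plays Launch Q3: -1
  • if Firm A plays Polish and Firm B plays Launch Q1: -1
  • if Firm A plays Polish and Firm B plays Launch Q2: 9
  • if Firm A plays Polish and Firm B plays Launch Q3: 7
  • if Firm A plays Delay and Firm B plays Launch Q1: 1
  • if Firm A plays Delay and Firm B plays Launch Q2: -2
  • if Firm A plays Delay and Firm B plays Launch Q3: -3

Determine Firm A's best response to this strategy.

E[Rush] = 0.25·(8) + 0.625·(14) + 0.125·(8) = 11.75
E[Polish] = 0.25·(-1) + 0.625·(9) + 0.125·(-1) = 5.25
E[Delay] = 0.25·(1) + 0.625·(-2) + 0.125·(1) = -0.875
Best response: Rush (11.75 is the largest).

Rush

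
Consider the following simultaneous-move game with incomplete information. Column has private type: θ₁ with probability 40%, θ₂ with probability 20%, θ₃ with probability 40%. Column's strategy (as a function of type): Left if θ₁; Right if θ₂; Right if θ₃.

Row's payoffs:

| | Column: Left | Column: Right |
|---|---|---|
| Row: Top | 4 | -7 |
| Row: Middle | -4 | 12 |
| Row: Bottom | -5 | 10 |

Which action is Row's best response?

E[Top] = 0.4·(4) + 0.2·(-7) + 0.4·(-7) = -2.6
E[Middle] = 0.4·(-4) + 0.2·(12) + 0.4·(12) = 5.6
E[Bottom] = 0.4·(-5) + 0.2·(10) + 0.4·(10) = 4
Best response: Middle (5.6 is the largest).

Middle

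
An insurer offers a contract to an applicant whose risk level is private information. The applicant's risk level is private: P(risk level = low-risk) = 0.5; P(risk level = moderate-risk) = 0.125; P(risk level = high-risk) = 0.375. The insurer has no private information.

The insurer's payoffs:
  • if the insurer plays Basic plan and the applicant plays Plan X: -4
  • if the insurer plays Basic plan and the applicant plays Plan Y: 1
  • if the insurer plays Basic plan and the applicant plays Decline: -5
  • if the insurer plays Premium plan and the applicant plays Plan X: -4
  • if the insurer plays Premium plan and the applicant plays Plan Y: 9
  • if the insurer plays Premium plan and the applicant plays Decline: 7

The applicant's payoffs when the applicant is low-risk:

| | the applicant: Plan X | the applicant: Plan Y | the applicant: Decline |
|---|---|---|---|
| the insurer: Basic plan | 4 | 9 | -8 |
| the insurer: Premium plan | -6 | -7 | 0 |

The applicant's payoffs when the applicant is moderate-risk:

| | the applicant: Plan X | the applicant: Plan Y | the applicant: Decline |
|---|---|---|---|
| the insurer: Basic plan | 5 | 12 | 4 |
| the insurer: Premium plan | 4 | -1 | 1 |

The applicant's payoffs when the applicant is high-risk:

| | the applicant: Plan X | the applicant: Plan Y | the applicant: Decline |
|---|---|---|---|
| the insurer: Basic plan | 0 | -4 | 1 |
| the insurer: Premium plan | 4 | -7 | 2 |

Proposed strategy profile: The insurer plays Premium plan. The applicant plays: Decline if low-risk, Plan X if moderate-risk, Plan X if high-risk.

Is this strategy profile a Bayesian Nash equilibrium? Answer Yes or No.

The insurer plays Premium plan: E[Premium plan] = 0.5·(7) + 0.125·(-4) + 0.375·(-4) = 1.5; E[Basic plan] = -4.5. Best-responding. ✓
The applicant (risk level low-risk), facing Premium plan: Plan X gives -6, Plan Y gives -7, Decline gives 0. Proposed Decline is best. ✓
The applicant (risk level moderate-risk), facing Premium plan: Plan X gives 4, Plan Y gives -1, Decline gives 1. Proposed Plan X is best. ✓
The applicant (risk level high-risk), facing Premium plan: Plan X gives 4, Plan Y gives -7, Decline gives 2. Proposed Plan X is best. ✓

Yes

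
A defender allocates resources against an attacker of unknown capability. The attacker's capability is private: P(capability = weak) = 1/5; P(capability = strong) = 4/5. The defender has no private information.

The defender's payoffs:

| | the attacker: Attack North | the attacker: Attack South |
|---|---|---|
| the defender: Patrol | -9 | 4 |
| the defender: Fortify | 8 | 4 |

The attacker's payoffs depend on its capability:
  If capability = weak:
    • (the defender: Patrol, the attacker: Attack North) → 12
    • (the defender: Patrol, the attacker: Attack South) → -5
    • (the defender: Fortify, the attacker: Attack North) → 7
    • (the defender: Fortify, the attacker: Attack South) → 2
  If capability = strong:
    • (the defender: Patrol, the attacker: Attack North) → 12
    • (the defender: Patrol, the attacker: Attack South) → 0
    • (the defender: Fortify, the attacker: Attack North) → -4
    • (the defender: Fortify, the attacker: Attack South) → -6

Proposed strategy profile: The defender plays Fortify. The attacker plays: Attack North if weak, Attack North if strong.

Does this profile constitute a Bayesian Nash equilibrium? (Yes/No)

Yes

The defender plays Fortify: E[Fortify] = 1/5·(8) + 4/5·(8) = 8; E[Patrol] = -9. Best-responding. ✓
The attacker (capability weak), facing Fortify: Attack North gives 7, Attack South gives 2. Proposed Attack North is best. ✓
The attacker (capability strong), facing Fortify: Attack North gives -4, Attack South gives -6. Proposed Attack North is best. ✓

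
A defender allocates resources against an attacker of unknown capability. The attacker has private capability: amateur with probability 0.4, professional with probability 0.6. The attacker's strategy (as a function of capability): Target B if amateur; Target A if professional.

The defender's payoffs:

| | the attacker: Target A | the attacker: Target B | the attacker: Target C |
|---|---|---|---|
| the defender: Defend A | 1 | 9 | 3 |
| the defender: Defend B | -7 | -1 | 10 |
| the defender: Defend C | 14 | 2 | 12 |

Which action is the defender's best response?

E[Defend A] = 0.4·(9) + 0.6·(1) = 4.2
E[Defend B] = 0.4·(-1) + 0.6·(-7) = -4.6
E[Defend C] = 0.4·(2) + 0.6·(14) = 9.2
Best response: Defend C (9.2 is the largest).

Defend C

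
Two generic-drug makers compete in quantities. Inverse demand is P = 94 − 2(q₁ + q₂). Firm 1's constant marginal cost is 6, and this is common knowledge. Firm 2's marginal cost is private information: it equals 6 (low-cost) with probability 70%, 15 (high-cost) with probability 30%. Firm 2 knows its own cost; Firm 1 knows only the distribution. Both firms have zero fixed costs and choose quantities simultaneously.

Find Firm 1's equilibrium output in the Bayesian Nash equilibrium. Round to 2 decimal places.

15.12

Type-c best response for Firm 2: q₂(c) = (94 − c)/4 − q₁/2.
Firm 1 maximizes expected profit; its first-order condition is 94 − 4q₁ − 2E[q₂] − 6 = 0.
Substituting E[q₂] and solving: E[c₂] = 8.7, so q₁ = (94 − 2·6 + 8.7)/6 = 15.1167.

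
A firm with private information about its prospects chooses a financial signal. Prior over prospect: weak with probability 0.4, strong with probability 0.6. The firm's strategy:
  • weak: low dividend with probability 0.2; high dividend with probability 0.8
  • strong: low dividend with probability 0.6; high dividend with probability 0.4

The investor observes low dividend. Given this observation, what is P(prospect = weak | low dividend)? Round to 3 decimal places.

0.182

Apply Bayes' rule using the sender's strategy as the likelihood.
P(low dividend) = 0.4·0.2 + 0.6·0.6 = 0.44
P(weak | low dividend) = (0.4·0.2) / 0.44 = 0.08 / 0.44 = 0.181818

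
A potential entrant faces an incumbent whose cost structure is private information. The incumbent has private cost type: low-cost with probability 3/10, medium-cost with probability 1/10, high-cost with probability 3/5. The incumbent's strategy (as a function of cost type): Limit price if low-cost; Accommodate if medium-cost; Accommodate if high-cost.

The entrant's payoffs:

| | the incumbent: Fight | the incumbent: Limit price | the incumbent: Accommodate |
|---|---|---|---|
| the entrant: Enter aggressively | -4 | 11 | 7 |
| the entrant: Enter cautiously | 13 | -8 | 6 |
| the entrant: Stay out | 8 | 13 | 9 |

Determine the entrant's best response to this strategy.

Compute the entrant's expected payoff for each action, taking the expectation over the incumbent's type.
E[Enter aggressively] = 3/10·(11) + 1/10·(7) + 3/5·(7) = 41/5
E[Enter cautiously] = 3/10·(-8) + 1/10·(6) + 3/5·(6) = 9/5
E[Stay out] = 3/10·(13) + 1/10·(9) + 3/5·(9) = 51/5
Best response: Stay out (51/5 is the largest).

Stay out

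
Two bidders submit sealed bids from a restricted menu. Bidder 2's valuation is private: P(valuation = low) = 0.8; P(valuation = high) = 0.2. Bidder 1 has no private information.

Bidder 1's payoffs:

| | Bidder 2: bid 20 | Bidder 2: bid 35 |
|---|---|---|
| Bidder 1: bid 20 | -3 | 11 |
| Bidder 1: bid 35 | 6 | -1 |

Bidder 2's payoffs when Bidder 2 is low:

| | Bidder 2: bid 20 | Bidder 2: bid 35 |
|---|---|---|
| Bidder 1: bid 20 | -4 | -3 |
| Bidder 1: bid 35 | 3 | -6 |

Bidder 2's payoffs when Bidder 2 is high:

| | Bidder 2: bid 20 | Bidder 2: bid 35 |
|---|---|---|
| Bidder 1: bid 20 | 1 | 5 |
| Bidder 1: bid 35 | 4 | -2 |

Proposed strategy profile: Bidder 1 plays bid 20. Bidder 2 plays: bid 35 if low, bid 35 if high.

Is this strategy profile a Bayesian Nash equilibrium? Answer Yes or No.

A profile is a BNE iff every type of every player is best-responding given beliefs about the other side.
Bidder 1 plays bid 20: E[bid 20] = 0.8·(11) + 0.2·(11) = 11; E[bid 35] = -1. Best-responding. ✓
Bidder 2 (valuation low), facing bid 20: bid 20 gives -4, bid 35 gives -3. Proposed bid 35 is best. ✓
Bidder 2 (valuation high), facing bid 20: bid 20 gives 1, bid 35 gives 5. Proposed bid 35 is best. ✓

Yes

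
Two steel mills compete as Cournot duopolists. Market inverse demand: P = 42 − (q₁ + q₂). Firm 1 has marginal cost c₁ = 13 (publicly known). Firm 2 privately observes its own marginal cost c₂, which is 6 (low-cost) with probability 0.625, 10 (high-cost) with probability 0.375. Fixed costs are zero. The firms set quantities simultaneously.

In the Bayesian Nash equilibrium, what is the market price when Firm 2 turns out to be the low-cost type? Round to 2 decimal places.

20.08

Type-c best response for Firm 2: q₂(c) = (42 − c)/2 − q₁/2.
Firm 1 maximizes expected profit; its first-order condition is 42 − 2q₁ − E[q₂] − 13 = 0.
Substituting E[q₂] and solving: E[c₂] = 7.5, so q₁ = (42 − 2·13 + 7.5)/3 = 7.83333.
q₂(low-cost) = 14.0833, so P = 42 − (7.83333 + 14.0833) = 20.0833.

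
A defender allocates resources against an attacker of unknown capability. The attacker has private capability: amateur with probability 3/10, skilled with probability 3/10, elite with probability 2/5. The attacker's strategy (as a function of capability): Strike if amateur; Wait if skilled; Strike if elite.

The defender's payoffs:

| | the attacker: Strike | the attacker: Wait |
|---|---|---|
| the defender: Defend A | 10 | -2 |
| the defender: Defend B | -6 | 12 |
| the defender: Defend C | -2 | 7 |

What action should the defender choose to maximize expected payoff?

E[Defend A] = 3/10·(10) + 3/10·(-2) + 2/5·(10) = 32/5
E[Defend B] = 3/10·(-6) + 3/10·(12) + 2/5·(-6) = -3/5
E[Defend C] = 3/10·(-2) + 3/10·(7) + 2/5·(-2) = 7/10
Best response: Defend A (32/5 is the largest).

Defend A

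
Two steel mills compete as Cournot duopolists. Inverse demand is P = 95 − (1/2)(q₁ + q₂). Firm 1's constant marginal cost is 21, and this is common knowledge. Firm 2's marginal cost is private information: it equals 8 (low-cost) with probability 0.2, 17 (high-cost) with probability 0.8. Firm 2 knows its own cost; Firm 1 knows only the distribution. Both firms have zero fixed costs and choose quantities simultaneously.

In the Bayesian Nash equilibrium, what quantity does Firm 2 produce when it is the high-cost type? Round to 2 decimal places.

Firm 2 with cost c maximizes (95 − (1/2)(q₁+q₂) − c)·q₂, giving q₂(c) = (95 − c − (1/2)q₁).
E[c₂] = 0.2·8 + 0.8·17 = 15.2
Firm 1's FOC against E[q₂] yields q₁ = (95 − 2·21 + E[c₂])/(3/2) = (95 − 42 + 15.2)/(3/2) = 45.4667.
q₂(high-cost) = (95 − 17 − (1/2)·45.4667) = 55.2667.

55.27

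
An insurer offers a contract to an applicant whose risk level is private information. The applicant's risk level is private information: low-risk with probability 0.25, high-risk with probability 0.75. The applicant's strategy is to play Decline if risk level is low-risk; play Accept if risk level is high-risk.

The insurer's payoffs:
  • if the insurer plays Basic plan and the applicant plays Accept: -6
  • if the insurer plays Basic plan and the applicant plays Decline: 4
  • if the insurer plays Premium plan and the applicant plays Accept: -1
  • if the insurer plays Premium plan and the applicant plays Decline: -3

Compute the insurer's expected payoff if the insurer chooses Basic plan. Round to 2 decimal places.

-3.50

Take the expectation over the applicant's risk level, weighting each type's action by its prior probability.
E[Basic plan] = 0.25·4 + 0.75·(-6) = 1 + (-4.5) = -3.5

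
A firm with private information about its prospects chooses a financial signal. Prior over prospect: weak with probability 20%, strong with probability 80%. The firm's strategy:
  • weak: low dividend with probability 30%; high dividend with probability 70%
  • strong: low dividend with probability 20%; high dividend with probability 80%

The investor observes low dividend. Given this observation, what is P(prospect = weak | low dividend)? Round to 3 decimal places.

0.273

P(low dividend) = 0.2·0.3 + 0.8·0.2 = 0.22
P(weak | low dividend) = (0.2·0.3) / 0.22 = 0.06 / 0.22 = 0.272727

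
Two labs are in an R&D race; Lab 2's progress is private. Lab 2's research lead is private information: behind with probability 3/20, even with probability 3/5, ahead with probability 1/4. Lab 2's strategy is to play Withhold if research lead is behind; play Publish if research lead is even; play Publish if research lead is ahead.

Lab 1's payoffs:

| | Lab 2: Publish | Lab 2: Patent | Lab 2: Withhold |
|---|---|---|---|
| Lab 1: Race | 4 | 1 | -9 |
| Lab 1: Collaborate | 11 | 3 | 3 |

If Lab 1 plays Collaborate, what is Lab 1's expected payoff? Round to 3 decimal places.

Take the expectation over Lab 2's research lead, weighting each type's action by its prior probability.
E[Collaborate] = 3/20·3 + 3/5·11 + 1/4·11 = 9/20 + 33/5 + 11/4 = 49/5

9.800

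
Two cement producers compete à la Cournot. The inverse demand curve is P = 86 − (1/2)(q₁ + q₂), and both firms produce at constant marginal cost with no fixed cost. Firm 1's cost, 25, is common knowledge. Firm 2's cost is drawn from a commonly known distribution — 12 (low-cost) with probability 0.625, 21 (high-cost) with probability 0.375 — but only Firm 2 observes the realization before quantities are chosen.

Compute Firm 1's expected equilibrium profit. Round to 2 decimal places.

Type-c best response for Firm 2: q₂(c) = (86 − c) − q₁/2.
Firm 1 maximizes expected profit; its first-order condition is 86 − q₁ − (1/2)E[q₂] − 25 = 0.
Substituting E[q₂] and solving: E[c₂] = 15.375, so q₁ = (86 − 2·25 + 15.375)/(3/2) = 34.25.
E[P] = 86 − (1/2)·(q₁ + E[q₂]) = 42.125; Firm 1's expected profit = (E[P] − 25)·q₁ = (42.125 − 25)·34.25 = 586.531.

586.53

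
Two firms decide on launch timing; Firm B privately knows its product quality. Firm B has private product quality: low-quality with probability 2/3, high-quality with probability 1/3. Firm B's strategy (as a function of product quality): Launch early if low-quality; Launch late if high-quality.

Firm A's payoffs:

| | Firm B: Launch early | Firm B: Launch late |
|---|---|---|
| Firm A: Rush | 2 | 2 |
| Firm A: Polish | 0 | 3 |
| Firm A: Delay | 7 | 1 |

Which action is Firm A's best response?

Delay

E[Rush] = 2/3·(2) + 1/3·(2) = 2
E[Polish] = 2/3·(0) + 1/3·(3) = 1
E[Delay] = 2/3·(7) + 1/3·(1) = 5
Best response: Delay (5 is the largest).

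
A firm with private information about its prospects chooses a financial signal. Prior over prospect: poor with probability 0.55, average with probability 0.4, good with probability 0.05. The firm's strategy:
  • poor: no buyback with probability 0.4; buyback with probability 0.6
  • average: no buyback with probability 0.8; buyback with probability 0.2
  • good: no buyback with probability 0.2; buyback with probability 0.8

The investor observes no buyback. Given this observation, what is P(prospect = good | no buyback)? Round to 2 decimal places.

P(no buyback) = 0.55·0.4 + 0.4·0.8 + 0.05·0.2 = 0.55
P(good | no buyback) = (0.05·0.2) / 0.55 = 0.01 / 0.55 = 0.0181818

0.02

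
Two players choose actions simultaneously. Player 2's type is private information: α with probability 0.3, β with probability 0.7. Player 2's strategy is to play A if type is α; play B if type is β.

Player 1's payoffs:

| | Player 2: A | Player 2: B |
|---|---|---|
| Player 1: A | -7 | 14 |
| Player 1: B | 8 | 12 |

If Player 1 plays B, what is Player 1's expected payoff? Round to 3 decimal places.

E[B] = 0.3·8 + 0.7·12 = 2.4 + 8.4 = 10.8

10.800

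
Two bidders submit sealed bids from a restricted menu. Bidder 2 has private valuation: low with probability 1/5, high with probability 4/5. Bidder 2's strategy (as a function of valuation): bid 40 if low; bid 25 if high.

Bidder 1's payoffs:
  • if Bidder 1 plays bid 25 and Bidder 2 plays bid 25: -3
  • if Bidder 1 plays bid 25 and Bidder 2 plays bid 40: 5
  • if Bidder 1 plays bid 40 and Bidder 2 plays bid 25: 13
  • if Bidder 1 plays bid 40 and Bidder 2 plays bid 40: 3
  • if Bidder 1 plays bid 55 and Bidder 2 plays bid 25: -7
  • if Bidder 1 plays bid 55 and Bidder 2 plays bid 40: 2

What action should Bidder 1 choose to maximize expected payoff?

bid 40

E[bid 25] = 1/5·(5) + 4/5·(-3) = -7/5
E[bid 40] = 1/5·(3) + 4/5·(13) = 11
E[bid 55] = 1/5·(2) + 4/5·(-7) = -26/5
Best response: bid 40 (11 is the largest).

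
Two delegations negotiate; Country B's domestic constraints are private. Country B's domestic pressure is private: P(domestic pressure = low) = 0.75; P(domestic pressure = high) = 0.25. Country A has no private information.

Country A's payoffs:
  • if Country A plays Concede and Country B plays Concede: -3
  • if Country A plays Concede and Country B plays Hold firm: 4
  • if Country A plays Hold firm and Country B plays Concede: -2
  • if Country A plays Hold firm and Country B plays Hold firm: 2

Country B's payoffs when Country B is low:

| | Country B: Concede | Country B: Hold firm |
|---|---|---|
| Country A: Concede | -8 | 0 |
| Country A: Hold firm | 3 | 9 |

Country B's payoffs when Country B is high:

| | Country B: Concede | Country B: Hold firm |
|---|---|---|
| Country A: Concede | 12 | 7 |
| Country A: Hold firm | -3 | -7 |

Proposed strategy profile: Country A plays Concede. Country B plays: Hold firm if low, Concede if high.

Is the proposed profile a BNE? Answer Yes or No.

A profile is a BNE iff every type of every player is best-responding given beliefs about the other side.
Country A plays Concede: E[Concede] = 0.75·(4) + 0.25·(-3) = 2.25; E[Hold firm] = 1. Best-responding. ✓
Country B (domestic pressure low), facing Concede: Concede gives -8, Hold firm gives 0. Proposed Hold firm is best. ✓
Country B (domestic pressure high), facing Concede: Concede gives 12, Hold firm gives 7. Proposed Concede is best. ✓

Yes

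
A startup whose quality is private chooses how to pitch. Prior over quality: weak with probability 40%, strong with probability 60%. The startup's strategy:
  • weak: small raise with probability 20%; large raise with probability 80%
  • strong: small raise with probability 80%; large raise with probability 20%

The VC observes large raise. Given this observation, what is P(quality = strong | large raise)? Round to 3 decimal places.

P(large raise) = 0.4·0.8 + 0.6·0.2 = 0.44
P(strong | large raise) = (0.6·0.2) / 0.44 = 0.12 / 0.44 = 0.272727

0.273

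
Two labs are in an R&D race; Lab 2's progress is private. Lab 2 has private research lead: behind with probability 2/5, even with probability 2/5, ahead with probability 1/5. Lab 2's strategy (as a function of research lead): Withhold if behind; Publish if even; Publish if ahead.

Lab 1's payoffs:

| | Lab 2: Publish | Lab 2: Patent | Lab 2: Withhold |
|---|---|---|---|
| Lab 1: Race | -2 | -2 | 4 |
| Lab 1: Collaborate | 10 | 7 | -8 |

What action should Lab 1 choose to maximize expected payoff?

Compute Lab 1's expected payoff for each action, taking the expectation over Lab 2's type.
E[Race] = 2/5·(4) + 2/5·(-2) + 1/5·(-2) = 2/5
E[Collaborate] = 2/5·(-8) + 2/5·(10) + 1/5·(10) = 14/5
Best response: Collaborate (14/5 is the largest).

Collaborate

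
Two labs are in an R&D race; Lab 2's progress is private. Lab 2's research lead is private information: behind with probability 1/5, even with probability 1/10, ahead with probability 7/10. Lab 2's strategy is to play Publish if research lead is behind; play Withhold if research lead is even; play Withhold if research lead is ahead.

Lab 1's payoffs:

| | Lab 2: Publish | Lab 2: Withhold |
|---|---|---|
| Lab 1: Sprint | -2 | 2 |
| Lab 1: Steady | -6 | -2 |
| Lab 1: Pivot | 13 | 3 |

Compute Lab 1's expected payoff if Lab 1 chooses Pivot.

5

E[Pivot] = 1/5·13 + 1/10·3 + 7/10·3 = 13/5 + 3/10 + 21/10 = 5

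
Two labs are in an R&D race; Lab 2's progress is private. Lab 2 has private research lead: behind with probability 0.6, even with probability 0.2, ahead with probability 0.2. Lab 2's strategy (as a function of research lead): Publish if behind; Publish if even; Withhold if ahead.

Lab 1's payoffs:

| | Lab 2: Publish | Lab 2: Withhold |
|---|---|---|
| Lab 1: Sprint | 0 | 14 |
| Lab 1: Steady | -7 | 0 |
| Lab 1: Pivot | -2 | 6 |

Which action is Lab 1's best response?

Compute Lab 1's expected payoff for each action, taking the expectation over Lab 2's type.
E[Sprint] = 0.6·(0) + 0.2·(0) + 0.2·(14) = 2.8
E[Steady] = 0.6·(-7) + 0.2·(-7) + 0.2·(0) = -5.6
E[Pivot] = 0.6·(-2) + 0.2·(-2) + 0.2·(6) = -0.4
Best response: Sprint (2.8 is the largest).

Sprint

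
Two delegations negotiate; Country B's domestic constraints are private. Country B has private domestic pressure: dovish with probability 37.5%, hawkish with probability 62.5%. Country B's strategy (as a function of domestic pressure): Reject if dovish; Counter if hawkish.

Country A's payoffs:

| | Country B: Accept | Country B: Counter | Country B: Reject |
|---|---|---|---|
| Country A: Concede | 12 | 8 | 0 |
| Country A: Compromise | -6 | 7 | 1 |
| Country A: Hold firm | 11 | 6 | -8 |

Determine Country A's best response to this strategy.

E[Concede] = 0.375·(0) + 0.625·(8) = 5
E[Compromise] = 0.375·(1) + 0.625·(7) = 4.75
E[Hold firm] = 0.375·(-8) + 0.625·(6) = 0.75
Best response: Concede (5 is the largest).

Concede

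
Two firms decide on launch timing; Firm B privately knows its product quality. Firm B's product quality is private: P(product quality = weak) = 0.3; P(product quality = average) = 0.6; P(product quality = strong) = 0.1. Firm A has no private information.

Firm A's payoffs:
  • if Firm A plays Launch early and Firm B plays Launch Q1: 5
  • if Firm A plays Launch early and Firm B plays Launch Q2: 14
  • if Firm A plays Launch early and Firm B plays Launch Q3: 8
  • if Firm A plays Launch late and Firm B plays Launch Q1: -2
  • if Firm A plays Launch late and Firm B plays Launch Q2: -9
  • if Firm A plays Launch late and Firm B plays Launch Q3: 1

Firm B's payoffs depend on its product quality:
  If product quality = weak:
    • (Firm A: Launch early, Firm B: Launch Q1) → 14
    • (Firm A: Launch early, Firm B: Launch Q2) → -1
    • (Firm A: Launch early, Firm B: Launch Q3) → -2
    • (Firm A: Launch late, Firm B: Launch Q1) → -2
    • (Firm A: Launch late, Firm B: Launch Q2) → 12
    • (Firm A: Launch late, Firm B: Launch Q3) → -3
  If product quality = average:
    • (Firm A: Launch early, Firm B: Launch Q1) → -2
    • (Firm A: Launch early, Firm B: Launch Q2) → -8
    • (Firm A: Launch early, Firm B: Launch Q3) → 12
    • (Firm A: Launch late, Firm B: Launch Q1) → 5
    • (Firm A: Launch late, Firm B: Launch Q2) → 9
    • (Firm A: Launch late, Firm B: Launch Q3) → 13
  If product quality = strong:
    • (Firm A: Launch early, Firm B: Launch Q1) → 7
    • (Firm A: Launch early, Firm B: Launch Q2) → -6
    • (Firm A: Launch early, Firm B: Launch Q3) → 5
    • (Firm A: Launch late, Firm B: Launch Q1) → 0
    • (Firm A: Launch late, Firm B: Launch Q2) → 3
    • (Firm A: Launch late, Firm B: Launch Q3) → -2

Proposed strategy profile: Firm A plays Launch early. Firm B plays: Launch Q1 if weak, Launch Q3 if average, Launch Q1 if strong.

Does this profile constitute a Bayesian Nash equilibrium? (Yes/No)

Yes

A profile is a BNE iff every type of every player is best-responding given beliefs about the other side.
Firm A plays Launch early: E[Launch early] = 0.3·(5) + 0.6·(8) + 0.1·(5) = 6.8; E[Launch late] = -0.2. Best-responding. ✓
Firm B (product quality weak), facing Launch early: Launch Q1 gives 14, Launch Q2 gives -1, Launch Q3 gives -2. Proposed Launch Q1 is best. ✓
Firm B (product quality average), facing Launch early: Launch Q1 gives -2, Launch Q2 gives -8, Launch Q3 gives 12. Proposed Launch Q3 is best. ✓
Firm B (product quality strong), facing Launch early: Launch Q1 gives 7, Launch Q2 gives -6, Launch Q3 gives 5. Proposed Launch Q1 is best. ✓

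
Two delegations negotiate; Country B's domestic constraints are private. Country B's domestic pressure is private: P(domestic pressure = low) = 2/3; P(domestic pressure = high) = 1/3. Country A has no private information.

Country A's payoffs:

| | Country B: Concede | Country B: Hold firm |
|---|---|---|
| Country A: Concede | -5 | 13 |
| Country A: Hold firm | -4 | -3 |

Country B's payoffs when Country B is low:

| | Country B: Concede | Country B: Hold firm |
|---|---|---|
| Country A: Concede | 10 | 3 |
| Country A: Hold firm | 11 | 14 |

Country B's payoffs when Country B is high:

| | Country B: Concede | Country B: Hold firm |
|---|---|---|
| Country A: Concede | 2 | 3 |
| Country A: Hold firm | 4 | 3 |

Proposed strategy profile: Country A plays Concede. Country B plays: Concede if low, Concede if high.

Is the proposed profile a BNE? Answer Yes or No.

No

A profile is a BNE iff every type of every player is best-responding given beliefs about the other side.
Country A plays Concede: E[Concede] = 2/3·(-5) + 1/3·(-5) = -5; E[Hold firm] = -4. Not best-responding. ✗
Country B (domestic pressure low), facing Concede: Concede gives 10, Hold firm gives 3. Proposed Concede is best. ✓
Country B (domestic pressure high), facing Concede: Concede gives 2, Hold firm gives 3. Proposed Concede is not best — profitable deviation exists. ✗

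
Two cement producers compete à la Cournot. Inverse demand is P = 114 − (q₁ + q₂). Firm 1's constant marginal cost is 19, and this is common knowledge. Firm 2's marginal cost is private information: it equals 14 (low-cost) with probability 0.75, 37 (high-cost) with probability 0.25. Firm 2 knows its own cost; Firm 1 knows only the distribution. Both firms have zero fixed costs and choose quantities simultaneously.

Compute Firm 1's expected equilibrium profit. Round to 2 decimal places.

1018.67

Type-c best response for Firm 2: q₂(c) = (114 − c)/2 − q₁/2.
Firm 1 maximizes expected profit; its first-order condition is 114 − 2q₁ − E[q₂] − 19 = 0.
Substituting E[q₂] and solving: E[c₂] = 19.75, so q₁ = (114 − 2·19 + 19.75)/3 = 31.9167.
E[P] = 114 − (q₁ + E[q₂]) = 50.9167; Firm 1's expected profit = (E[P] − 19)·q₁ = (50.9167 − 19)·31.9167 = 1018.67.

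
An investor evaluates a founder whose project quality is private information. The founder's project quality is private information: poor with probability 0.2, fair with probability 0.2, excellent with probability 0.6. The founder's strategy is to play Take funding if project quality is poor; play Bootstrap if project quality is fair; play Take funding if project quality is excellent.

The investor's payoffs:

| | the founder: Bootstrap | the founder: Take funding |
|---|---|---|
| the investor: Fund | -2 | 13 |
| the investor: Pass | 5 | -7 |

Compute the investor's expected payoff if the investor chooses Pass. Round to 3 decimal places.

-4.600

E[Pass] = 0.2·(-7) + 0.2·5 + 0.6·(-7) = (-1.4) + 1 + (-4.2) = -4.6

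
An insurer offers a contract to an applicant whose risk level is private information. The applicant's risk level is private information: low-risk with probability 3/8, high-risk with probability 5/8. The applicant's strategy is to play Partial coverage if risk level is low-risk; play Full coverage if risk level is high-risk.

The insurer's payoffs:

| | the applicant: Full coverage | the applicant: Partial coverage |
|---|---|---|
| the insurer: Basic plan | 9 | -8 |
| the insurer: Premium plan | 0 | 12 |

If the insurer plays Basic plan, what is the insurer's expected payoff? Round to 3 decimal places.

E[Basic plan] = 3/8·(-8) + 5/8·9 = (-3) + 45/8 = 21/8

2.625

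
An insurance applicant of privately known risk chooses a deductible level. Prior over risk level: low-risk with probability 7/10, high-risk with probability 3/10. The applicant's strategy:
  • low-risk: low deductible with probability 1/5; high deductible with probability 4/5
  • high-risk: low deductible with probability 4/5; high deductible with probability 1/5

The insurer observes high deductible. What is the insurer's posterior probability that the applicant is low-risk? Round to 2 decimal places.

Apply Bayes' rule using the sender's strategy as the likelihood.
P(high deductible) = (7/10)·(4/5) + (3/10)·(1/5) = 31/50
P(low-risk | high deductible) = ((7/10)·(4/5)) / (31/50) = (14/25) / (31/50) = 28/31

0.90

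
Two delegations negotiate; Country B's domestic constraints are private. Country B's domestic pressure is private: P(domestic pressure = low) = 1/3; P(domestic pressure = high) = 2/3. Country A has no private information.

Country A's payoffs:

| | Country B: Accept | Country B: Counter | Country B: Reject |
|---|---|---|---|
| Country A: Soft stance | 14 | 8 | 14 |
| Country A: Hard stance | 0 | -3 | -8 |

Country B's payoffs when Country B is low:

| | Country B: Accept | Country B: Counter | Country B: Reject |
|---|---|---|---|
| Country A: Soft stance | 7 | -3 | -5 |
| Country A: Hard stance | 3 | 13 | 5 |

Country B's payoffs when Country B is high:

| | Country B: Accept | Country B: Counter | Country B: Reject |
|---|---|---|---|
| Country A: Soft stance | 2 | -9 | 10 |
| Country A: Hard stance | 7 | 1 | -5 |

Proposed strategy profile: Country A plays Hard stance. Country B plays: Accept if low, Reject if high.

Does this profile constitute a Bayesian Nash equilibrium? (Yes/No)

No

A profile is a BNE iff every type of every player is best-responding given beliefs about the other side.
Country A plays Hard stance: E[Hard stance] = 1/3·(0) + 2/3·(-8) = -16/3; E[Soft stance] = 14. Not best-responding. ✗
Country B (domestic pressure low), facing Hard stance: Accept gives 3, Counter gives 13, Reject gives 5. Proposed Accept is not best — profitable deviation exists. ✗
Country B (domestic pressure high), facing Hard stance: Accept gives 7, Counter gives 1, Reject gives -5. Proposed Reject is not best — profitable deviation exists. ✗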